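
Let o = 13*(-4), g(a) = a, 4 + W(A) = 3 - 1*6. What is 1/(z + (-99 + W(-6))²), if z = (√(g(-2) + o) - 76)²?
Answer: I/(2*(228*√6 + 8479*I)) ≈ 5.8714e-5 + 3.8673e-6*I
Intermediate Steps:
W(A) = -7 (W(A) = -4 + (3 - 1*6) = -4 + (3 - 6) = -4 - 3 = -7)
o = -52
z = (-76 + 3*I*√6)² (z = (√(-2 - 52) - 76)² = (√(-54) - 76)² = (3*I*√6 - 76)² = (-76 + 3*I*√6)² ≈ 5722.0 - 1117.0*I)
1/(z + (-99 + W(-6))²) = 1/((5722 - 456*I*√6) + (-99 - 7)²) = 1/((5722 - 456*I*√6) + (-106)²) = 1/((5722 - 456*I*√6) + 11236) = 1/(16958 - 456*I*√6)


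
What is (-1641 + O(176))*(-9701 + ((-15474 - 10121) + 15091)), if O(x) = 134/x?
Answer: 2916409905/88 ≈ 3.3141e+7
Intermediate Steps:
(-1641 + O(176))*(-9701 + ((-15474 - 10121) + 15091)) = (-1641 + 134/176)*(-9701 + ((-15474 - 10121) + 15091)) = (-1641 + 134*(1/176))*(-9701 + (-25595 + 15091)) = (-1641 + 67/88)*(-9701 - 10504) = -144341/88*(-20205) = 2916409905/88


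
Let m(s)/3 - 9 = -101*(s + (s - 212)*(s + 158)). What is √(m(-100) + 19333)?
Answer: 2*√1383187 ≈ 2352.2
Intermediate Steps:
m(s) = 27 - 303*s - 303*(-212 + s)*(158 + s) (m(s) = 27 + 3*(-101*(s + (s - 212)*(s + 158))) = 27 + 3*(-101*(s + (-212 + s)*(158 + s))) = 27 + 3*(-101*s - 101*(-212 + s)*(158 + s)) = 27 + (-303*s - 303*(-212 + s)*(158 + s)) = 27 - 303*s - 303*(-212 + s)*(158 + s))
√(m(-100) + 19333) = √((10149315 - 303*(-100)² + 16059*(-100)) + 19333) = √((10149315 - 303*10000 - 1605900) + 19333) = √((10149315 - 3030000 - 1605900) + 19333) = √(5513415 + 19333) = √5532748 = 2*√1383187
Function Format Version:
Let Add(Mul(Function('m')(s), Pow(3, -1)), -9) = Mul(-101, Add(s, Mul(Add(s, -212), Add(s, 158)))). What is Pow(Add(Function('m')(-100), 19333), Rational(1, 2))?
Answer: Mul(2, Pow(1383187, Rational(1, 2))) ≈ 2352.2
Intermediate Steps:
Function('m')(s) = Add(27, Mul(-303, s), Mul(-303, Add(-212, s), Add(158, s))) (Function('m')(s) = Add(27, Mul(3, Mul(-101, Add(s, Mul(Add(s, -212), Add(s, 158)))))) = Add(27, Mul(3, Mul(-101, Add(s, Mul(Add(-212, s), Add(158, s)))))) = Add(27, Mul(3, Add(Mul(-101, s), Mul(-101, Add(-212, s), Add(158, s))))) = Add(27, Add(Mul(-303, s), Mul(-303, Add(-212, s), Add(158, s)))) = Add(27, Mul(-303, s), Mul(-303, Add(-212, s), Add(158, s))))
Pow(Add(Function('m')(-100), 19333), Rational(1, 2)) = Pow(Add(Add(10149315, Mul(-303, Pow(-100, 2)), Mul(16059, -100)), 19333), Rational(1, 2)) = Pow(Add(Add(10149315, Mul(-303, 10000), -1605900), 19333), Rational(1, 2)) = Pow(Add(Add(10149315, -3030000, -1605900), 19333), Rational(1, 2)) = Pow(Add(5513415, 19333), Rational(1, 2)) = Pow(5532748, Rational(1, 2)) = Mul(2, Pow(1383187, Rational(1, 2)))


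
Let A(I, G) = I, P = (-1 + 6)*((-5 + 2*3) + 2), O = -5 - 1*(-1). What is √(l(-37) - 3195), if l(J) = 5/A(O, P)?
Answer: I*√12785/2 ≈ 56.535*I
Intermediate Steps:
O = -4 (O = -5 + 1 = -4)
P = 15 (P = 5*((-5 + 6) + 2) = 5*(1 + 2) = 5*3 = 15)
l(J) = -5/4 (l(J) = 5/(-4) = 5*(-¼) = -5/4)
√(l(-37) - 3195) = √(-5/4 - 3195) = √(-12785/4) = I*√12785/2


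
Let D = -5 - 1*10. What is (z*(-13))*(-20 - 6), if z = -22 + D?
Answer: -12506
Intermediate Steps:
D = -15 (D = -5 - 10 = -15)
z = -37 (z = -22 - 15 = -37)
(z*(-13))*(-20 - 6) = (-37*(-13))*(-20 - 6) = 481*(-26) = -12506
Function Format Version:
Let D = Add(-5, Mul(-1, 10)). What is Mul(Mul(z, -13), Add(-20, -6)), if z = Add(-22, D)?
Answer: -12506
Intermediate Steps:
D = -15 (D = Add(-5, -10) = -15)
z = -37 (z = Add(-22, -15) = -37)
Mul(Mul(z, -13), Add(-20, -6)) = Mul(Mul(-37, -13), Add(-20, -6)) = Mul(481, -26) = -12506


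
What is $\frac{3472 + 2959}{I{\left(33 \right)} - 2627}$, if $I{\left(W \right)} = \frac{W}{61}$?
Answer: $- \frac{392291}{160214} \approx -2.4485$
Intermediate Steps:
$I{\left(W \right)} = \frac{W}{61}$ ($I{\left(W \right)} = W \frac{1}{61} = \frac{W}{61}$)
$\frac{3472 + 2959}{I{\left(33 \right)} - 2627} = \frac{3472 + 2959}{\frac{1}{61} \cdot 33 - 2627} = \frac{6431}{\frac{33}{61} - 2627} = \frac{6431}{- \frac{160214}{61}} = 6431 \left(- \frac{61}{160214}\right) = - \frac{392291}{160214}$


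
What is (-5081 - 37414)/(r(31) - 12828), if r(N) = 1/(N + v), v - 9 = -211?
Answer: 7266645/2193589 ≈ 3.3127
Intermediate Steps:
v = -202 (v = 9 - 211 = -202)
r(N) = 1/(-202 + N) (r(N) = 1/(N - 202) = 1/(-202 + N))
(-5081 - 37414)/(r(31) - 12828) = (-5081 - 37414)/(1/(-202 + 31) - 12828) = -42495/(1/(-171) - 12828) = -42495/(-1/171 - 12828) = -42495/(-2193589/171) = -42495*(-171/2193589) = 7266645/2193589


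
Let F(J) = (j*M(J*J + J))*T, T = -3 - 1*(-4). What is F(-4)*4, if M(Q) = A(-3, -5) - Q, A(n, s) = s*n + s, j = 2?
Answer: -16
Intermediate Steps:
A(n, s) = s + n*s (A(n, s) = n*s + s = s + n*s)
M(Q) = 10 - Q (M(Q) = -5*(1 - 3) - Q = -5*(-2) - Q = 10 - Q)
T = 1 (T = -3 + 4 = 1)
F(J) = 20 - 2*J - 2*J² (F(J) = (2*(10 - (J*J + J)))*1 = (2*(10 - (J² + J)))*1 = (2*(10 - (J + J²)))*1 = (2*(10 + (-J - J²)))*1 = (2*(10 - J - J²))*1 = (20 - 2*J - 2*J²)*1 = 20 - 2*J - 2*J²)
F(-4)*4 = (20 - 2*(-4)*(1 - 4))*4 = (20 - 2*(-4)*(-3))*4 = (20 - 24)*4 = -4*4 = -16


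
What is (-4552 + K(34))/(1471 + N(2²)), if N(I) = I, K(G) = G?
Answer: -4518/1475 ≈ -3.0630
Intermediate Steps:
(-4552 + K(34))/(1471 + N(2²)) = (-4552 + 34)/(1471 + 2²) = -4518/(1471 + 4) = -4518/1475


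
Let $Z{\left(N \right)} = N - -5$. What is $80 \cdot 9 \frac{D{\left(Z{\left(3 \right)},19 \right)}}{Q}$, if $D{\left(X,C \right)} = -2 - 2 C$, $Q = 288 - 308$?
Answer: $1440$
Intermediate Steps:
$Z{\left(N \right)} = 5 + N$ ($Z{\left(N \right)} = N + 5 = 5 + N$)
$Q = -20$
$80 \cdot 9 \frac{D{\left(Z{\left(3 \right)},19 \right)}}{Q} = 80 \cdot 9 \frac{-2 - 38}{-20} = 720 \left(-2 - 38\right) \left(- \frac{1}{20}\right) = 720 \left(\left(-40\right) \left(- \frac{1}{20}\right)\right) = 720 \cdot 2 = 1440$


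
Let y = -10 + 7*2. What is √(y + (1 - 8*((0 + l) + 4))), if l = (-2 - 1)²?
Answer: 3*I*√11 ≈ 9.9499*I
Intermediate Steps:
l = 9 (l = (-3)² = 9)
y = 4 (y = -10 + 14 = 4)
√(y + (1 - 8*((0 + l) + 4))) = √(4 + (1 - 8*((0 + 9) + 4))) = √(4 + (1 - 8*(9 + 4))) = √(4 + (1 - 8*13)) = √(4 + (1 - 104)) = √(4 - 103) = √(-99) = 3*I*√11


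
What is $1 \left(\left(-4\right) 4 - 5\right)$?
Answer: $-21$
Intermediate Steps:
$1 \left(\left(-4\right) 4 - 5\right) = 1 \left(-16 - 5\right) = 1 \left(-21\right) = -21$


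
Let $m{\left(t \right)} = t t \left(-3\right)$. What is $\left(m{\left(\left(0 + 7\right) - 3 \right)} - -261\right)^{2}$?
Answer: $45369$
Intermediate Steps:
$m{\left(t \right)} = - 3 t^{2}$ ($m{\left(t \right)} = t^{2} \left(-3\right) = - 3 t^{2}$)
$\left(m{\left(\left(0 + 7\right) - 3 \right)} - -261\right)^{2} = \left(- 3 \left(\left(0 + 7\right) - 3\right)^{2} - -261\right)^{2} = \left(- 3 \left(7 - 3\right)^{2} + 261\right)^{2} = \left(- 3 \cdot 4^{2} + 261\right)^{2} = \left(\left(-3\right) 16 + 261\right)^{2} = \left(-48 + 261\right)^{2} = 213^{2} = 45369$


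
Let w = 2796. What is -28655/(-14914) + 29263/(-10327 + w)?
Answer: -220627577/112317334 ≈ -1.9643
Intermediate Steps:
-28655/(-14914) + 29263/(-10327 + w) = -28655/(-14914) + 29263/(-10327 + 2796) = -28655*(-1/14914) + 29263/(-7531) = 28655/14914 + 29263*(-1/7531) = 28655/14914 - 29263/7531 = -220627577/112317334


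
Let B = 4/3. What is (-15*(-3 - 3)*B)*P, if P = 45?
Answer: 5400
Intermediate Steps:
B = 4/3 (B = 4*(1/3) = 4/3 ≈ 1.3333)
(-15*(-3 - 3)*B)*P = -15*(-3 - 3)*4/3*45 = -(-90)*4/3*45 = -15*(-8)*45 = 120*45 = 5400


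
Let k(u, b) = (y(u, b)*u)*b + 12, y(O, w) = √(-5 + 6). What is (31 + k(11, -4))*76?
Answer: -76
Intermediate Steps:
y(O, w) = 1 (y(O, w) = √1 = 1)
k(u, b) = 12 + b*u (k(u, b) = (1*u)*b + 12 = u*b + 12 = b*u + 12 = 12 + b*u)
(31 + k(11, -4))*76 = (31 + (12 - 4*11))*76 = (31 + (12 - 44))*76 = (31 - 32)*76 = -1*76 = -76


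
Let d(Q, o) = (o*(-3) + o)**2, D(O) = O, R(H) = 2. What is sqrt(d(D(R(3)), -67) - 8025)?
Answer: sqrt(9931) ≈ 99.654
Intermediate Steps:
d(Q, o) = 4*o**2 (d(Q, o) = (-3*o + o)**2 = (-2*o)**2 = 4*o**2)
sqrt(d(D(R(3)), -67) - 8025) = sqrt(4*(-67)**2 - 8025) = sqrt(4*4489 - 8025) = sqrt(17956 - 8025) = sqrt(9931)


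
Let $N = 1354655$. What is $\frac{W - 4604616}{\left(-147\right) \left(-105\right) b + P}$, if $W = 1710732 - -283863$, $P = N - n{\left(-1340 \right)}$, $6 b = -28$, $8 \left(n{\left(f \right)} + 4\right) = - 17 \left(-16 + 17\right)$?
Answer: $- \frac{20880168}{10261049} \approx -2.0349$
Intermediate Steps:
$n{\left(f \right)} = - \frac{49}{8}$ ($n{\left(f \right)} = -4 + \frac{\left(-17\right) \left(-16 + 17\right)}{8} = -4 + \frac{\left(-17\right) 1}{8} = -4 + \frac{1}{8} \left(-17\right) = -4 - \frac{17}{8} = - \frac{49}{8}$)
$b = - \frac{14}{3}$ ($b = \frac{1}{6} \left(-28\right) = - \frac{14}{3} \approx -4.6667$)
$P = \frac{10837289}{8}$ ($P = 1354655 - - \frac{49}{8} = 1354655 + \frac{49}{8} = \frac{10837289}{8} \approx 1.3547 \cdot 10^{6}$)
$W = 1994595$ ($W = 1710732 + 283863 = 1994595$)
$\frac{W - 4604616}{\left(-147\right) \left(-105\right) b + P} = \frac{1994595 - 4604616}{\left(-147\right) \left(-105\right) \left(- \frac{14}{3}\right) + \frac{10837289}{8}} = - \frac{2610021}{15435 \left(- \frac{14}{3}\right) + \frac{10837289}{8}} = - \frac{2610021}{-72030 + \frac{10837289}{8}} = - \frac{2610021}{\frac{10261049}{8}} = \left(-2610021\right) \frac{8}{10261049} = - \frac{20880168}{10261049}$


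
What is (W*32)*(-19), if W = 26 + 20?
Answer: -27968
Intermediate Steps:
W = 46
(W*32)*(-19) = (46*32)*(-19) = 1472*(-19) = -27968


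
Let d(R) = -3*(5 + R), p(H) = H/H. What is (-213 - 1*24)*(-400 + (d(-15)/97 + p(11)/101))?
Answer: 928014501/9797 ≈ 94724.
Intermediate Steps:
p(H) = 1
d(R) = -15 - 3*R
(-213 - 1*24)*(-400 + (d(-15)/97 + p(11)/101)) = (-213 - 1*24)*(-400 + ((-15 - 3*(-15))/97 + 1/101)) = (-213 - 24)*(-400 + ((-15 + 45)*(1/97) + 1*(1/101))) = -237*(-400 + (30*(1/97) + 1/101)) = -237*(-400 + (30/97 + 1/101)) = -237*(-400 + 3127/9797) = -237*(-3915673/9797) = 928014501/9797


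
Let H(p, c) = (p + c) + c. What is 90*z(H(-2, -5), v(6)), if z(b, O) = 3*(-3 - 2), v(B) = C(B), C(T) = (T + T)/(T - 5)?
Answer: -1350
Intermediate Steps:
C(T) = 2*T/(-5 + T) (C(T) = (2*T)/(-5 + T) = 2*T/(-5 + T))
v(B) = 2*B/(-5 + B)
H(p, c) = p + 2*c (H(p, c) = (c + p) + c = p + 2*c)
z(b, O) = -15 (z(b, O) = 3*(-5) = -15)
90*z(H(-2, -5), v(6)) = 90*(-15) = -1350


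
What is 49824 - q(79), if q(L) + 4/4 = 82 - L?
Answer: 49822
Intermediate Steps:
q(L) = 81 - L (q(L) = -1 + (82 - L) = 81 - L)
49824 - q(79) = 49824 - (81 - 1*79) = 49824 - (81 - 79) = 49824 - 1*2 = 49824 - 2 = 49822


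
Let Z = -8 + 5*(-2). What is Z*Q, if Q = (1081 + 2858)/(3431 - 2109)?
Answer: -35451/661 ≈ -53.632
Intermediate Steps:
Q = 3939/1322 ≈ 2.9796
Z = -18 (Z = -8 - 10 = -18)
Z*Q = -18*3939/1322 = -35451/661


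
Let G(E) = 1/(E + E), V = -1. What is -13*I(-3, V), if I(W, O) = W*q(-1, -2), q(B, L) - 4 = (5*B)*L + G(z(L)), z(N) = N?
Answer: 2145/4 ≈ 536.25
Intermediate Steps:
G(E) = 1/(2*E)
q(B, L) = 4 + 1/(2*L) + 5*B*L (q(B, L) = 4 + ((5*B)*L + 1/(2*L)) = 4 + (5*B*L + 1/(2*L)) = 4 + (1/(2*L) + 5*B*L) = 4 + 1/(2*L) + 5*B*L)
I(W, O) = 55*W/4 (I(W, O) = W*(4 + (½)/(-2) + 5*(-1)*(-2)) = W*(4 + (½)*(-½) + 10) = W*(4 - ¼ + 10) = W*(55/4) = 55*W/4)
-13*I(-3, V) = -715*(-3)/4 = -13*(-165/4) = 2145/4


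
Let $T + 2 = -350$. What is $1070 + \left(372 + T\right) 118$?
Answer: $3430$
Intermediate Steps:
$T = -352$ ($T = -2 - 350 = -352$)
$1070 + \left(372 + T\right) 118 = 1070 + \left(372 - 352\right) 118 = 1070 + 20 \cdot 118 = 1070 + 2360 = 3430$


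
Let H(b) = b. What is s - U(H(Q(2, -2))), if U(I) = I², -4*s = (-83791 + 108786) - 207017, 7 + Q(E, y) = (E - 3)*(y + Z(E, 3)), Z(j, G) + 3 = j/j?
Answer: 90993/2 ≈ 45497.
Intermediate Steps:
Z(j, G) = -2 (Z(j, G) = -3 + j/j = -3 + 1 = -2)
Q(E, y) = -7 + (-3 + E)*(-2 + y) (Q(E, y) = -7 + (E - 3)*(y - 2) = -7 + (-3 + E)*(-2 + y))
s = 91011/2 (s = -((-83791 + 108786) - 207017)/4 = -(24995 - 207017)/4 = -¼*(-182022) = 91011/2 ≈ 45506.)
s - U(H(Q(2, -2))) = 91011/2 - (-1 - 3*(-2) - 2*2 + 2*(-2))² = 91011/2 - (-1 + 6 - 4 - 4)² = 91011/2 - 1*(-3)² = 91011/2 - 1*9 = 91011/2 - 9 = 90993/2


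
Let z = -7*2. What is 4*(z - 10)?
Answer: -96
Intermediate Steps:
z = -14
4*(z - 10) = 4*(-14 - 10) = 4*(-24) = -96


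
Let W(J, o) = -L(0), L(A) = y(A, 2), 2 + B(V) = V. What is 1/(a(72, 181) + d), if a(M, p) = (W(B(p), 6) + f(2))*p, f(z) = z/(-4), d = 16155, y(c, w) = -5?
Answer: 2/33939 ≈ 5.8929e-5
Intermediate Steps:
B(V) = -2 + V
L(A) = -5
f(z) = -z/4 (f(z) = z*(-1/4) = -z/4)
W(J, o) = 5 (W(J, o) = -1*(-5) = 5)
a(M, p) = 9*p/2 (a(M, p) = (5 - 1/4*2)*p = (5 - 1/2)*p = 9*p/2)
1/(a(72, 181) + d) = 1/((9/2)*181 + 16155) = 1/(1629/2 + 16155) = 1/(33939/2) = 2/33939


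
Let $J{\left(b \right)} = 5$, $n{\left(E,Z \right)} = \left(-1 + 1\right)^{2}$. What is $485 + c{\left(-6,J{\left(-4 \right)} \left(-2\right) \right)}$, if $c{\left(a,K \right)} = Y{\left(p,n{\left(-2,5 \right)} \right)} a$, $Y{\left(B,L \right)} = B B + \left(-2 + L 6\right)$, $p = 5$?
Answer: $347$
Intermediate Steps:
$n{\left(E,Z \right)} = 0$ ($n{\left(E,Z \right)} = 0^{2} = 0$)
$Y{\left(B,L \right)} = -2 + B^{2} + 6 L$ ($Y{\left(B,L \right)} = B^{2} + \left(-2 + 6 L\right) = -2 + B^{2} + 6 L$)
$c{\left(a,K \right)} = 23 a$ ($c{\left(a,K \right)} = \left(-2 + 5^{2} + 6 \cdot 0\right) a = \left(-2 + 25 + 0\right) a = 23 a$)
$485 + c{\left(-6,J{\left(-4 \right)} \left(-2\right) \right)} = 485 + 23 \left(-6\right) = 485 - 138 = 347$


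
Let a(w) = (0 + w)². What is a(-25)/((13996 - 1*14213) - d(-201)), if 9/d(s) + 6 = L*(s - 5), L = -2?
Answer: -253750/88111 ≈ -2.8799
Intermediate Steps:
d(s) = 9/(4 - 2*s) (d(s) = 9/(-6 - 2*(s - 5)) = 9/(-6 - 2*(-5 + s)) = 9/(-6 + (10 - 2*s)) = 9/(4 - 2*s))
a(w) = w²
a(-25)/((13996 - 1*14213) - d(-201)) = (-25)²/((13996 - 1*14213) - (-9)/(-4 + 2*(-201))) = 625/((13996 - 14213) - (-9)/(-4 - 402)) = 625/(-217 - (-9)/(-406)) = 625/(-217 - (-9)*(-1)/406) = 625/(-217 - 1*9/406) = 625/(-217 - 9/406) = 625/(-88111/406) = 625*(-406/88111) = -253750/88111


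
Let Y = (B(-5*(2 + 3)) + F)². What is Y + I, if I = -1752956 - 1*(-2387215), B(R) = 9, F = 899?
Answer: 1458723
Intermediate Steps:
Y = 824464 (Y = (9 + 899)² = 908² = 824464)
I = 634259 (I = -1752956 + 2387215 = 634259)
Y + I = 824464 + 634259 = 1458723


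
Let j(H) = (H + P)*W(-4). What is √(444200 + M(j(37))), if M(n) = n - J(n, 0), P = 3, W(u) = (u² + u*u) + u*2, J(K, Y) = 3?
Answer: √445157 ≈ 667.20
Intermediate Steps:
W(u) = 2*u + 2*u² (W(u) = (u² + u²) + 2*u = 2*u² + 2*u = 2*u + 2*u²)
j(H) = 72 + 24*H (j(H) = (H + 3)*(2*(-4)*(1 - 4)) = (3 + H)*(2*(-4)*(-3)) = (3 + H)*24 = 72 + 24*H)
M(n) = -3 + n (M(n) = n - 1*3 = n - 3 = -3 + n)
√(444200 + M(j(37))) = √(444200 + (-3 + (72 + 24*37))) = √(444200 + (-3 + (72 + 888))) = √(444200 + (-3 + 960)) = √(444200 + 957) = √445157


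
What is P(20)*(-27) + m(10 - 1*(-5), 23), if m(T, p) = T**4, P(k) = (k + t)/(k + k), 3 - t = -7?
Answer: 202419/4 ≈ 50605.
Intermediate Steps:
t = 10 (t = 3 - 1*(-7) = 3 + 7 = 10)
P(k) = (10 + k)/(2*k) (P(k) = (k + 10)/(k + k) = (10 + k)/((2*k)) = (10 + k)*(1/(2*k)) = (10 + k)/(2*k))
P(20)*(-27) + m(10 - 1*(-5), 23) = ((1/2)*(10 + 20)/20)*(-27) + (10 - 1*(-5))**4 = ((1/2)*(1/20)*30)*(-27) + (10 + 5)**4 = (3/4)*(-27) + 15**4 = -81/4 + 50625 = 202419/4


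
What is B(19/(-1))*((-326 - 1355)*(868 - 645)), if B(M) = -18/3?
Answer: 2249178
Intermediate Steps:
B(M) = -6 (B(M) = -18*⅓ = -6)
B(19/(-1))*((-326 - 1355)*(868 - 645)) = -6*(-326 - 1355)*(868 - 645) = -(-10086)*223 = -6*(-374863) = 2249178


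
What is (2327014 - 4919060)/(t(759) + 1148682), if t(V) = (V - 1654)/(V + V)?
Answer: -3934725828/1743698381 ≈ -2.2565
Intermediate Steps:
t(V) = (-1654 + V)/(2*V) (t(V) = (-1654 + V)/((2*V)) = (-1654 + V)*(1/(2*V)) = (-1654 + V)/(2*V))
(2327014 - 4919060)/(t(759) + 1148682) = (2327014 - 4919060)/((1/2)*(-1654 + 759)/759 + 1148682) = -2592046/((1/2)*(1/759)*(-895) + 1148682) = -2592046/(-895/1518 + 1148682) = -2592046/1743698381/1518 = -2592046*1518/1743698381 = -3934725828/1743698381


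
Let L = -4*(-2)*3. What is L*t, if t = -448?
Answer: -10752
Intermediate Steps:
L = 24 (L = 8*3 = 24)
L*t = 24*(-448) = -10752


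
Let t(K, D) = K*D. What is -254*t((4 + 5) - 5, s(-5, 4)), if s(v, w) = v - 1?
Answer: 6096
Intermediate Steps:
s(v, w) = -1 + v
t(K, D) = D*K
-254*t((4 + 5) - 5, s(-5, 4)) = -254*(-1 - 5)*((4 + 5) - 5) = -(-1524)*(9 - 5) = -(-1524)*4 = -254*(-24) = 6096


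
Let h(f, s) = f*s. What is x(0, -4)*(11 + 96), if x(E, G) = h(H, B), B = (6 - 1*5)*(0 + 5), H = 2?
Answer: 1070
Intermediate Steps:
B = 5 (B = (6 - 5)*5 = 1*5 = 5)
x(E, G) = 10 (x(E, G) = 2*5 = 10)
x(0, -4)*(11 + 96) = 10*(11 + 96) = 10*107 = 1070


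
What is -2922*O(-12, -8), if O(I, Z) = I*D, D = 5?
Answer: 175320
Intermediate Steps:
O(I, Z) = 5*I (O(I, Z) = I*5 = 5*I)
-2922*O(-12, -8) = -14610*(-12) = -2922*(-60) = 175320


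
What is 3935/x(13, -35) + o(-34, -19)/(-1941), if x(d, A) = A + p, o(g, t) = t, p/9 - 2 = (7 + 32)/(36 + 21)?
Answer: -145114951/399846 ≈ -362.93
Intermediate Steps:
p = 459/19 (p = 18 + 9*((7 + 32)/(36 + 21)) = 18 + 9*(39/57) = 18 + 9*(39*(1/57)) = 18 + 9*(13/19) = 18 + 117/19 = 459/19 ≈ 24.158)
x(d, A) = 459/19 + A (x(d, A) = A + 459/19 = 459/19 + A)
3935/x(13, -35) + o(-34, -19)/(-1941) = 3935/(459/19 - 35) - 19/(-1941) = 3935/(-206/19) - 19*(-1/1941) = 3935*(-19/206) + 19/1941 = -74765/206 + 19/1941 = -145114951/399846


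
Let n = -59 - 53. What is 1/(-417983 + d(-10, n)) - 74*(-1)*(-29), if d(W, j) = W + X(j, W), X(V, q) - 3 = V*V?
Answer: -870087117/405446 ≈ -2146.0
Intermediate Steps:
X(V, q) = 3 + V² (X(V, q) = 3 + V*V = 3 + V²)
n = -112
d(W, j) = 3 + W + j² (d(W, j) = W + (3 + j²) = 3 + W + j²)
1/(-417983 + d(-10, n)) - 74*(-1)*(-29) = 1/(-417983 + (3 - 10 + (-112)²)) - 74*(-1)*(-29) = 1/(-417983 + (3 - 10 + 12544)) + 74*(-29) = 1/(-417983 + 12537) - 2146 = 1/(-405446) - 2146 = -1/405446 - 2146 = -870087117/405446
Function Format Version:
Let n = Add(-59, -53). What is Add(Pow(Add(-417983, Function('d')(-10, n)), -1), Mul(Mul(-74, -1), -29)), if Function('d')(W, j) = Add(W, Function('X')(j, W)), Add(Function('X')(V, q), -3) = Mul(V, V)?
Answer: Rational(-870087117, 405446) ≈ -2146.0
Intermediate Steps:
Function('X')(V, q) = Add(3, Pow(V, 2)) (Function('X')(V, q) = Add(3, Mul(V, V)) = Add(3, Pow(V, 2)))
n = -112
Function('d')(W, j) = Add(3, W, Pow(j, 2)) (Function('d')(W, j) = Add(W, Add(3, Pow(j, 2))) = Add(3, W, Pow(j, 2)))
Add(Pow(Add(-417983, Function('d')(-10, n)), -1), Mul(Mul(-74, -1), -29)) = Add(Pow(Add(-417983, Add(3, -10, Pow(-112, 2))), -1), Mul(Mul(-74, -1), -29)) = Add(Pow(Add(-417983, Add(3, -10, 12544)), -1), Mul(74, -29)) = Add(Pow(Add(-417983, 12537), -1), -2146) = Add(Pow(-405446, -1), -2146) = Add(Rational(-1, 405446), -2146) = Rational(-870087117, 405446)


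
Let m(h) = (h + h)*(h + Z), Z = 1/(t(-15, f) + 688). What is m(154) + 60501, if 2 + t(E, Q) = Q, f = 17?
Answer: 75877207/703 ≈ 1.0793e+5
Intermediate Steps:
t(E, Q) = -2 + Q
Z = 1/703 (Z = 1/((-2 + 17) + 688) = 1/(15 + 688) = 1/703 ≈ 0.0014225)
m(h) = 2*h*(1/703 + h) (m(h) = (h + h)*(h + 1/703) = (2*h)*(1/703 + h) = 2*h*(1/703 + h))
m(154) + 60501 = (2/703)*154*(1 + 703*154) + 60501 = (2/703)*154*(1 + 108262) + 60501 = (2/703)*154*108263 + 60501 = 33345004/703 + 60501 = 75877207/703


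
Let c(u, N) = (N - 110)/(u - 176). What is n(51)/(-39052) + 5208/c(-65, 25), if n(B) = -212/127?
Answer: 1556234466833/105391585 ≈ 14766.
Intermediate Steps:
c(u, N) = (-110 + N)/(-176 + u)
n(B) = -212/127 (n(B) = -212*1/127 = -212/127)
n(51)/(-39052) + 5208/c(-65, 25) = -212/127/(-39052) + 5208/(((-110 + 25)/(-176 - 65))) = -212/127*(-1/39052) + 5208/((-85/(-241))) = 53/1239901 + 5208/((-1/241*(-85))) = 53/1239901 + 5208/(85/241) = 53/1239901 + 5208*(241/85) = 53/1239901 + 1255128/85 = 1556234466833/105391585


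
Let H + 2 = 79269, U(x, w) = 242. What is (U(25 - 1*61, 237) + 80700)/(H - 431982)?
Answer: -80942/352715 ≈ -0.22948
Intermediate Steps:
H = 79267 (H = -2 + 79269 = 79267)
(U(25 - 1*61, 237) + 80700)/(H - 431982) = (242 + 80700)/(79267 - 431982) = 80942/(-352715) = 80942*(-1/352715) = -80942/352715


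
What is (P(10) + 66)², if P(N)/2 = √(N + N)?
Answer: 4436 + 528*√5 ≈ 5616.6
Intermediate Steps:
P(N) = 2*√2*√N (P(N) = 2*√(N + N) = 2*√(2*N) = 2*(√2*√N) = 2*√2*√N)
(P(10) + 66)² = (2*√2*√10 + 66)² = (4*√5 + 66)² = (66 + 4*√5)²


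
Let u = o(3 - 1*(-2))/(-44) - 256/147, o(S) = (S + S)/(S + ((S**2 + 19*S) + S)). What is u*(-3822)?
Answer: 146579/22 ≈ 6662.7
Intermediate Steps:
o(S) = 2*S/(S**2 + 21*S) (o(S) = (2*S)/(S + (S**2 + 20*S)) = (2*S)/(S**2 + 21*S) = 2*S/(S**2 + 21*S))
u = -146579/84084 (u = (2/(21 + (3 - 1*(-2))))/(-44) - 256/147 = (2/(21 + (3 + 2)))*(-1/44) - 256*1/147 = (2/(21 + 5))*(-1/44) - 256/147 = (2/26)*(-1/44) - 256/147 = (2*(1/26))*(-1/44) - 256/147 = (1/13)*(-1/44) - 256/147 = -1/572 - 256/147 = -146579/84084 ≈ -1.7432)
u*(-3822) = -146579/84084*(-3822) = 146579/22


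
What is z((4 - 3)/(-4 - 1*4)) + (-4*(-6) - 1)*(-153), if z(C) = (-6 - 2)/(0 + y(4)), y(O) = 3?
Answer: -10565/3 ≈ -3521.7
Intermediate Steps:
z(C) = -8/3 (z(C) = (-6 - 2)/(0 + 3) = -8/3)
z((4 - 3)/(-4 - 1*4)) + (-4*(-6) - 1)*(-153) = -8/3 + (-4*(-6) - 1)*(-153) = -8/3 + (24 - 1)*(-153) = -8/3 + 23*(-153) = -8/3 - 3519 = -10565/3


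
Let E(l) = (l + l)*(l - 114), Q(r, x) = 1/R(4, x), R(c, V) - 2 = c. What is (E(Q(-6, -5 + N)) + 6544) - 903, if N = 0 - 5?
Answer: 100855/18 ≈ 5603.1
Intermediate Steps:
N = -5
R(c, V) = 2 + c
Q(r, x) = 1/6 (Q(r, x) = 1/(2 + 4) = 1/6)
E(l) = 2*l*(-114 + l) (E(l) = (2*l)*(-114 + l) = 2*l*(-114 + l))
(E(Q(-6, -5 + N)) + 6544) - 903 = (2*(1/6)*(-114 + 1/6) + 6544) - 903 = (2*(1/6)*(-683/6) + 6544) - 903 = (-683/18 + 6544) - 903 = 117109/18 - 903 = 100855/18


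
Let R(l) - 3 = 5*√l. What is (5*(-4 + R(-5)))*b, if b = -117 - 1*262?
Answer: 1895 - 9475*I*√5 ≈ 1895.0 - 21187.0*I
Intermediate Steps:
R(l) = 3 + 5*√l
b = -379 (b = -117 - 262 = -379)
(5*(-4 + R(-5)))*b = (5*(-4 + (3 + 5*√(-5))))*(-379) = (5*(-4 + (3 + 5*(I*√5))))*(-379) = (5*(-4 + (3 + 5*I*√5)))*(-379) = (5*(-1 + 5*I*√5))*(-379) = (-5 + 25*I*√5)*(-379) = 1895 - 9475*I*√5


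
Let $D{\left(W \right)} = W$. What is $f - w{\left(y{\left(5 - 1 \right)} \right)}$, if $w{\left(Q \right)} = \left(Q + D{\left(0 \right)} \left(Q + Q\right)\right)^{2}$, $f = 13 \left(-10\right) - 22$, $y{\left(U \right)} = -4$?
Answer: $-168$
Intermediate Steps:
$f = -152$ ($f = -130 - 22 = -152$)
$w{\left(Q \right)} = Q^{2}$ ($w{\left(Q \right)} = \left(Q + 0 \left(Q + Q\right)\right)^{2} = \left(Q + 0 \cdot 2 Q\right)^{2} = \left(Q + 0\right)^{2} = Q^{2}$)
$f - w{\left(y{\left(5 - 1 \right)} \right)} = -152 - \left(-4\right)^{2} = -152 - 16 = -168$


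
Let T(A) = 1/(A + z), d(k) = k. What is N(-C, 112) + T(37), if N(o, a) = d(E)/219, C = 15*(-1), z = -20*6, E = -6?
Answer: -239/6059 ≈ -0.039445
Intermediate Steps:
z = -120
C = -15
N(o, a) = -2/73 (N(o, a) = -6/219 = -6*1/219 = -2/73)
T(A) = 1/(-120 + A) (T(A) = 1/(A - 120) = 1/(-120 + A))
N(-C, 112) + T(37) = -2/73 + 1/(-120 + 37) = -2/73 + 1/(-83) = -2/73 - 1/83 = -239/6059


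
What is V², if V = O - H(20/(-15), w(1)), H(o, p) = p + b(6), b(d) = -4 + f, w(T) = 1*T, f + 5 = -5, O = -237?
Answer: 50176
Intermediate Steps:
f = -10 (f = -5 - 5 = -10)
w(T) = T
b(d) = -14 (b(d) = -4 - 10 = -14)
H(o, p) = -14 + p (H(o, p) = p - 14 = -14 + p)
V = -224 (V = -237 - (-14 + 1) = -237 - 1*(-13) = -237 + 13 = -224)
V² = (-224)² = 50176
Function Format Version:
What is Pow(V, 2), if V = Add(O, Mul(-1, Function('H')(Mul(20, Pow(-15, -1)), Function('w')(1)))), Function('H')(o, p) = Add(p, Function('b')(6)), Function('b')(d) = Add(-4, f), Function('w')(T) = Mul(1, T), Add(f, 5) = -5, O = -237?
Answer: 50176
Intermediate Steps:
f = -10 (f = Add(-5, -5) = -10)
Function('w')(T) = T
Function('b')(d) = -14 (Function('b')(d) = Add(-4, -10) = -14)
Function('H')(o, p) = Add(-14, p) (Function('H')(o, p) = Add(p, -14) = Add(-14, p))
V = -224 (V = Add(-237, Mul(-1, Add(-14, 1))) = Add(-237, Mul(-1, -13)) = Add(-237, 13) = -224)
Pow(V, 2) = Pow(-224, 2) = 50176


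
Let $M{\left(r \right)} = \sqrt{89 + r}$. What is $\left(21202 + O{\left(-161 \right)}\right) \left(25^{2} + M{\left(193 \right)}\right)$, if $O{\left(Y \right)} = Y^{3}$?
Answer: $-2595049375 - 4152079 \sqrt{282} \approx -2.6648 \cdot 10^{9}$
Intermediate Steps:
$\left(21202 + O{\left(-161 \right)}\right) \left(25^{2} + M{\left(193 \right)}\right) = \left(21202 + \left(-161\right)^{3}\right) \left(25^{2} + \sqrt{89 + 193}\right) = \left(21202 - 4173281\right) \left(625 + \sqrt{282}\right) = - 4152079 \left(625 + \sqrt{282}\right) = -2595049375 - 4152079 \sqrt{282}$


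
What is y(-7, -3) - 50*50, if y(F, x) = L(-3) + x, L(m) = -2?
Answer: -2505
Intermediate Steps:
y(F, x) = -2 + x
y(-7, -3) - 50*50 = (-2 - 3) - 50*50 = -5 - 2500 = -2505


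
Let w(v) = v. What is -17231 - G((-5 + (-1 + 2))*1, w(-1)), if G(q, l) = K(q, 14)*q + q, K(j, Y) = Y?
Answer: -17171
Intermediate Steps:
G(q, l) = 15*q (G(q, l) = 14*q + q = 15*q)
-17231 - G((-5 + (-1 + 2))*1, w(-1)) = -17231 - 15*(-5 + (-1 + 2))*1 = -17231 - 15*(-5 + 1)*1 = -17231 - 15*(-4*1) = -17231 - 15*(-4) = -17231 - 1*(-60) = -17231 + 60 = -17171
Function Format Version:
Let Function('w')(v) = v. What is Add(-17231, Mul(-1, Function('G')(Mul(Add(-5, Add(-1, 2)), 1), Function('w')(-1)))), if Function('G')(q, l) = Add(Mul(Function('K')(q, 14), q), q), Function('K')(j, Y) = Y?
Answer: -17171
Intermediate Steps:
Function('G')(q, l) = Mul(15, q) (Function('G')(q, l) = Add(Mul(14, q), q) = Mul(15, q))
Add(-17231, Mul(-1, Function('G')(Mul(Add(-5, Add(-1, 2)), 1), Function('w')(-1)))) = Add(-17231, Mul(-1, Mul(15, Mul(Add(-5, Add(-1, 2)), 1)))) = Add(-17231, Mul(-1, Mul(15, Mul(Add(-5, 1), 1)))) = Add(-17231, Mul(-1, Mul(15, Mul(-4, 1)))) = Add(-17231, Mul(-1, Mul(15, -4))) = Add(-17231, Mul(-1, -60)) = Add(-17231, 60) = -17171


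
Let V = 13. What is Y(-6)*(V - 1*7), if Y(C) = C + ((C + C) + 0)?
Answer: -108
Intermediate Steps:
Y(C) = 3*C (Y(C) = C + (2*C + 0) = C + 2*C = 3*C)
Y(-6)*(V - 1*7) = (3*(-6))*(13 - 1*7) = -18*(13 - 7) = -18*6 = -108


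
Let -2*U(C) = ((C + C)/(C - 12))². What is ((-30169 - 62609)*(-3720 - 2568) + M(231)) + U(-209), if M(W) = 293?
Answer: 28493270656875/48841 ≈ 5.8339e+8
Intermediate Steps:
U(C) = -2*C²/(-12 + C)² (U(C) = -(C + C)²/(C - 12)²/2 = -4*C²/(-12 + C)²/2 = -2*C²/(-12 + C)²)
((-30169 - 62609)*(-3720 - 2568) + M(231)) + U(-209) = ((-30169 - 62609)*(-3720 - 2568) + 293) - 2*(-209)²/(-12 - 209)² = (-92778*(-6288) + 293) - 2*43681/(-221)² = (583388064 + 293) - 2*43681*1/48841 = 583388357 - 87362/48841 = 28493270656875/48841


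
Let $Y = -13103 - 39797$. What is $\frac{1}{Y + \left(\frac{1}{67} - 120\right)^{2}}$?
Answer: $- \frac{4489}{172842579} \approx -2.5972 \cdot 10^{-5}$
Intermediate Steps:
$Y = -52900$
$\frac{1}{Y + \left(\frac{1}{67} - 120\right)^{2}} = \frac{1}{-52900 + \left(\frac{1}{67} - 120\right)^{2}} = \frac{1}{-52900 + \left(- \frac{8039}{67}\right)^{2}} = \frac{1}{-52900 + \frac{64625521}{4489}} = \frac{1}{- \frac{172842579}{4489}} = - \frac{4489}{172842579}$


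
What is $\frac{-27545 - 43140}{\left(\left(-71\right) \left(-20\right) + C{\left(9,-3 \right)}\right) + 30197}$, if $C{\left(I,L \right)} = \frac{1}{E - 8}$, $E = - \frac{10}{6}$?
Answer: $- \frac{409973}{183378} \approx -2.2357$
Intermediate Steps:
$E = - \frac{5}{3}$ ($E = \left(-10\right) \frac{1}{6} = - \frac{5}{3} \approx -1.6667$)
$C{\left(I,L \right)} = - \frac{3}{29}$ ($C{\left(I,L \right)} = \frac{1}{- \frac{5}{3} - 8} = \frac{1}{- \frac{29}{3}} = - \frac{3}{29}$)
$\frac{-27545 - 43140}{\left(\left(-71\right) \left(-20\right) + C{\left(9,-3 \right)}\right) + 30197} = \frac{-27545 - 43140}{\left(\left(-71\right) \left(-20\right) - \frac{3}{29}\right) + 30197} = - \frac{70685}{\left(1420 - \frac{3}{29}\right) + 30197} = - \frac{70685}{\frac{41177}{29} + 30197} = - \frac{70685}{\frac{916890}{29}} = \left(-70685\right) \frac{29}{916890} = - \frac{409973}{183378}$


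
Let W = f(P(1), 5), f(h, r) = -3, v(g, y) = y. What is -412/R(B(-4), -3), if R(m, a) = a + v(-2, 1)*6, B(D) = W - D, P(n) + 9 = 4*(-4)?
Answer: -412/3 ≈ -137.33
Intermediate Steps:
P(n) = -25 (P(n) = -9 + 4*(-4) = -9 - 16 = -25)
W = -3
B(D) = -3 - D
R(m, a) = 6 + a (R(m, a) = a + 1*6 = a + 6 = 6 + a)
-412/R(B(-4), -3) = -412/(6 - 3) = -412/3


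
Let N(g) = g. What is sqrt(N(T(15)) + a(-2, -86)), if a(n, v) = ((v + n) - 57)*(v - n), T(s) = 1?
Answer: sqrt(12181) ≈ 110.37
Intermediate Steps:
a(n, v) = (v - n)*(-57 + n + v) (a(n, v) = ((n + v) - 57)*(v - n) = (-57 + n + v)*(v - n) = (v - n)*(-57 + n + v))
sqrt(N(T(15)) + a(-2, -86)) = sqrt(1 + ((-86)**2 - 1*(-2)**2 - 57*(-86) + 57*(-2))) = sqrt(1 + (7396 - 1*4 + 4902 - 114)) = sqrt(1 + (7396 - 4 + 4902 - 114)) = sqrt(1 + 12180) = sqrt(12181)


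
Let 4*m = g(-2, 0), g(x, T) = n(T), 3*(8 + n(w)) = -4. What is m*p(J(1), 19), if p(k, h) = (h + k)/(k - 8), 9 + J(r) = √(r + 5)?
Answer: 1232/849 + 63*√6/283 ≈ 1.9964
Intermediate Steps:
n(w) = -28/3 (n(w) = -8 + (⅓)*(-4) = -8 - 4/3 = -28/3)
g(x, T) = -28/3
J(r) = -9 + √(5 + r) (J(r) = -9 + √(r + 5) = -9 + √(5 + r))
m = -7/3 (m = (¼)*(-28/3) = -7/3 ≈ -2.3333)
p(k, h) = (h + k)/(-8 + k)
m*p(J(1), 19) = -7*(19 + (-9 + √(5 + 1)))/(3*(-8 + (-9 + √(5 + 1)))) = -7*(19 + (-9 + √6))/(3*(-8 + (-9 + √6))) = -7*(10 + √6)/(3*(-17 + √6))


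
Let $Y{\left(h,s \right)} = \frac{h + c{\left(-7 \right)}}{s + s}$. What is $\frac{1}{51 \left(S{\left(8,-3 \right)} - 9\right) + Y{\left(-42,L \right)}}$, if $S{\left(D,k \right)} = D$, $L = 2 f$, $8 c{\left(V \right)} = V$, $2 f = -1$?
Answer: $- \frac{16}{473} \approx -0.033827$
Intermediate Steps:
$f = - \frac{1}{2}$ ($f = \frac{1}{2} \left(-1\right) = - \frac{1}{2} \approx -0.5$)
$c{\left(V \right)} = \frac{V}{8}$
$L = -1$ ($L = 2 \left(- \frac{1}{2}\right) = -1$)
$Y{\left(h,s \right)} = \frac{- \frac{7}{8} + h}{2 s}$ ($Y{\left(h,s \right)} = \frac{h + \frac{1}{8} \left(-7\right)}{s + s} = \frac{h - \frac{7}{8}}{2 s} = \left(- \frac{7}{8} + h\right) \frac{1}{2 s} = \frac{- \frac{7}{8} + h}{2 s}$)
$\frac{1}{51 \left(S{\left(8,-3 \right)} - 9\right) + Y{\left(-42,L \right)}} = \frac{1}{51 \left(8 - 9\right) + \frac{-7 + 8 \left(-42\right)}{16 \left(-1\right)}} = \frac{1}{51 \left(-1\right) + \frac{1}{16} \left(-1\right) \left(-7 - 336\right)} = \frac{1}{-51 + \frac{1}{16} \left(-1\right) \left(-343\right)} = \frac{1}{-51 + \frac{343}{16}} = \frac{1}{- \frac{473}{16}} = - \frac{16}{473}$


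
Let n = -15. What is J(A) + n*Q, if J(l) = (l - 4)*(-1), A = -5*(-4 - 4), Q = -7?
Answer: 69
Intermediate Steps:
A = 40 (A = -5*(-8) = 40)
J(l) = 4 - l (J(l) = (-4 + l)*(-1) = 4 - l)
J(A) + n*Q = (4 - 1*40) - 15*(-7) = (4 - 40) + 105 = -36 + 105 = 69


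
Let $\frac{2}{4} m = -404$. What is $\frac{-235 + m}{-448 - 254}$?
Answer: $\frac{1043}{702} \approx 1.4858$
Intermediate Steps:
$m = -808$ ($m = 2 \left(-404\right) = -808$)
$\frac{-235 + m}{-448 - 254} = \frac{-235 - 808}{-448 - 254} = - \frac{1043}{-702} = \left(-1043\right) \left(- \frac{1}{702}\right) = \frac{1043}{702}$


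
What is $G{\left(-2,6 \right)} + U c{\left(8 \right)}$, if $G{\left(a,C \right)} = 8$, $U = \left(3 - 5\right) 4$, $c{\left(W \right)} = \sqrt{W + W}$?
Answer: $-24$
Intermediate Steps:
$c{\left(W \right)} = \sqrt{2} \sqrt{W}$ ($c{\left(W \right)} = \sqrt{2 W} = \sqrt{2} \sqrt{W}$)
$U = -8$ ($U = \left(-2\right) 4 = -8$)
$G{\left(-2,6 \right)} + U c{\left(8 \right)} = 8 - 8 \sqrt{2} \sqrt{8} = 8 - 8 \sqrt{2} \cdot 2 \sqrt{2} = 8 - 32 = -24$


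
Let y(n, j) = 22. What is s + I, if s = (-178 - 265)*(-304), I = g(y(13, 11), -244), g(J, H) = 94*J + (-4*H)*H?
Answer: -101404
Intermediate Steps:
g(J, H) = -4*H² + 94*J (g(J, H) = 94*J - 4*H² = -4*H² + 94*J)
I = -236076 (I = -4*(-244)² + 94*22 = -4*59536 + 2068 = -238144 + 2068 = -236076)
s = 134672 (s = -443*(-304) = 134672)
s + I = 134672 - 236076 = -101404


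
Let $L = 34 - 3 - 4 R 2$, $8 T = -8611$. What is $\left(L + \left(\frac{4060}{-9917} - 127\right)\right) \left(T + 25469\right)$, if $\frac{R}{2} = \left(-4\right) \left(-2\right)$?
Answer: $\frac{562354796967}{79336} \approx 7.0883 \cdot 10^{6}$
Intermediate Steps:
$T = - \frac{8611}{8}$ ($T = \frac{1}{8} \left(-8611\right) = - \frac{8611}{8} \approx -1076.4$)
$R = 16$ ($R = 2 \left(\left(-4\right) \left(-2\right)\right) = 2 \cdot 8 = 16$)
$L = 418$ ($L = 34 - 3 \left(-4\right) 16 \cdot 2 = 34 - 3 \left(\left(-64\right) 2\right) = 34 - -384 = 34 + 384 = 418$)
$\left(L + \left(\frac{4060}{-9917} - 127\right)\right) \left(T + 25469\right) = \left(418 + \left(\frac{4060}{-9917} - 127\right)\right) \left(- \frac{8611}{8} + 25469\right) = \left(418 + \left(4060 \left(- \frac{1}{9917}\right) - 127\right)\right) \frac{195141}{8} = \left(418 - \frac{1263519}{9917}\right) \frac{195141}{8} = \frac{2881787}{9917} \cdot \frac{195141}{8} = \frac{562354796967}{79336}$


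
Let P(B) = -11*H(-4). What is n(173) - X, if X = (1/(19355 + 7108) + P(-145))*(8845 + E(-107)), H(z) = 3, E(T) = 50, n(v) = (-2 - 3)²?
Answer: 2589489795/8821 ≈ 2.9356e+5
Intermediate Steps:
n(v) = 25 (n(v) = (-5)² = 25)
P(B) = -33 (P(B) = -11*3 = -33)
X = -2589269270/8821 (X = (1/(19355 + 7108) - 33)*(8845 + 50) = (1/26463 - 33)*8895 = -873278/26463*8895 = -2589269270/8821 ≈ -2.9353e+5)
n(173) - X = 25 - 1*(-2589269270/8821) = 25 + 2589269270/8821 = 2589489795/8821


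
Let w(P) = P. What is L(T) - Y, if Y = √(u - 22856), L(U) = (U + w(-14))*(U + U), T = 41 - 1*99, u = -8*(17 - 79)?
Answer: 8352 - 2*I*√5590 ≈ 8352.0 - 149.53*I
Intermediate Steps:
u = 496 (u = -8*(-62) = 496)
T = -58 (T = 41 - 99 = -58)
L(U) = 2*U*(-14 + U) (L(U) = (U - 14)*(U + U) = (-14 + U)*(2*U) = 2*U*(-14 + U))
Y = 2*I*√5590 (Y = √(496 - 22856) = √(-22360) = 2*I*√5590 ≈ 149.53*I)
L(T) - Y = 2*(-58)*(-14 - 58) - 2*I*√5590 = 2*(-58)*(-72) - 2*I*√5590 = 8352 - 2*I*√5590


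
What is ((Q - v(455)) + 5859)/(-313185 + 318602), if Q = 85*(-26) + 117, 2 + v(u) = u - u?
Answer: 3768/5417 ≈ 0.69559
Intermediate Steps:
v(u) = -2 (v(u) = -2 + (u - u) = -2 + 0 = -2)
Q = -2093 (Q = -2210 + 117 = -2093)
((Q - v(455)) + 5859)/(-313185 + 318602) = ((-2093 - 1*(-2)) + 5859)/(-313185 + 318602) = ((-2093 + 2) + 5859)/5417 = (-2091 + 5859)*(1/5417) = 3768*(1/5417) = 3768/5417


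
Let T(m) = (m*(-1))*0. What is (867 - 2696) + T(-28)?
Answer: -1829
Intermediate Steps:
T(m) = 0 (T(m) = -m*0 = 0)
(867 - 2696) + T(-28) = (867 - 2696) + 0 = -1829 + 0 = -1829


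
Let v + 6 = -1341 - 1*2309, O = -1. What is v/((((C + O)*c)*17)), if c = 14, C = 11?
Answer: -914/595 ≈ -1.5361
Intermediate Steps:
v = -3656 (v = -6 + (-1341 - 1*2309) = -6 + (-1341 - 2309) = -6 - 3650 = -3656)
v/((((C + O)*c)*17)) = -3656*1/(238*(11 - 1)) = -3656/((10*14)*17) = -3656/(140*17) = -3656/2380 = -3656*1/2380 = -914/595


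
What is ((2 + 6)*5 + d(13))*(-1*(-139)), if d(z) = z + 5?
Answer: 8062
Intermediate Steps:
d(z) = 5 + z
((2 + 6)*5 + d(13))*(-1*(-139)) = ((2 + 6)*5 + (5 + 13))*(-1*(-139)) = (8*5 + 18)*139 = (40 + 18)*139 = 58*139 = 8062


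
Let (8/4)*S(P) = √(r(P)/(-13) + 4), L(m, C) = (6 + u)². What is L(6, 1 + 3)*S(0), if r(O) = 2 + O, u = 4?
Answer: 250*√26/13 ≈ 98.058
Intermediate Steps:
L(m, C) = 100 (L(m, C) = (6 + 4)² = 10² = 100)
S(P) = √(50/13 - P/13)/2 (S(P) = √((2 + P)/(-13) + 4)/2 = √((2 + P)*(-1/13) + 4)/2 = √((-2/13 - P/13) + 4)/2 = √(50/13 - P/13)/2)
L(6, 1 + 3)*S(0) = 100*(√(650 - 13*0)/26) = 100*(√(650 + 0)/26) = 100*(√650/26) = 100*((5*√26)/26) = 100*(5*√26/26) = 250*√26/13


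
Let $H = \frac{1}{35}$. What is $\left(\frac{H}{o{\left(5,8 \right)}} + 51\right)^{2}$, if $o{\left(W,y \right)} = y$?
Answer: $\frac{203946961}{78400} \approx 2601.4$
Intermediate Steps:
$H = \frac{1}{35} \approx 0.028571$
$\left(\frac{H}{o{\left(5,8 \right)}} + 51\right)^{2} = \left(\frac{1}{35 \cdot 8} + 51\right)^{2} = \left(\frac{1}{35} \cdot \frac{1}{8} + 51\right)^{2} = \left(\frac{1}{280} + 51\right)^{2} = \left(\frac{14281}{280}\right)^{2} = \frac{203946961}{78400}$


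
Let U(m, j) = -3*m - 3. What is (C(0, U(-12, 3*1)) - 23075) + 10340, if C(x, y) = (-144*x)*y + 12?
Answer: -12723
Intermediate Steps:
U(m, j) = -3 - 3*m
C(x, y) = 12 - 144*x*y (C(x, y) = -144*x*y + 12 = 12 - 144*x*y)
(C(0, U(-12, 3*1)) - 23075) + 10340 = ((12 - 144*0*(-3 - 3*(-12))) - 23075) + 10340 = ((12 - 144*0*(-3 + 36)) - 23075) + 10340 = ((12 - 144*0*33) - 23075) + 10340 = ((12 + 0) - 23075) + 10340 = (12 - 23075) + 10340 = -23063 + 10340 = -12723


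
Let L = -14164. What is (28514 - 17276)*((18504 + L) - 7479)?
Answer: -35276082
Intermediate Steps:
(28514 - 17276)*((18504 + L) - 7479) = (28514 - 17276)*((18504 - 14164) - 7479) = 11238*(4340 - 7479) = 11238*(-3139) = -35276082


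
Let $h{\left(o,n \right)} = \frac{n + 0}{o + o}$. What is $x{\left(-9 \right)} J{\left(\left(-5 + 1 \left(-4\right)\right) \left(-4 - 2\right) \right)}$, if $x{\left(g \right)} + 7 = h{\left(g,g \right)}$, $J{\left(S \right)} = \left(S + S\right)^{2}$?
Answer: $-75816$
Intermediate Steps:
$J{\left(S \right)} = 4 S^{2}$ ($J{\left(S \right)} = \left(2 S\right)^{2} = 4 S^{2}$)
$h{\left(o,n \right)} = \frac{n}{2 o}$
$x{\left(g \right)} = - \frac{13}{2}$ ($x{\left(g \right)} = -7 + \frac{g}{2 g} = -7 + \frac{1}{2} = - \frac{13}{2}$)
$x{\left(-9 \right)} J{\left(\left(-5 + 1 \left(-4\right)\right) \left(-4 - 2\right) \right)} = - \frac{13 \cdot 4 \left(\left(-5 + 1 \left(-4\right)\right) \left(-4 - 2\right)\right)^{2}}{2} = - \frac{13 \cdot 4 \left(\left(-5 - 4\right) \left(-6\right)\right)^{2}}{2} = - \frac{13 \cdot 4 \left(\left(-9\right) \left(-6\right)\right)^{2}}{2} = - \frac{13 \cdot 4 \cdot 54^{2}}{2} = - \frac{13 \cdot 4 \cdot 2916}{2} = \left(- \frac{13}{2}\right) 11664 = -75816$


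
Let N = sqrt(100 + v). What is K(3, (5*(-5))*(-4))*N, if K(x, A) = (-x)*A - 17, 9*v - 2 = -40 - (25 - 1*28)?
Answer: -317*sqrt(865)/3 ≈ -3107.8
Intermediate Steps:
v = -35/9 (v = 2/9 + (-40 - (25 - 1*28))/9 = 2/9 + (-40 - (25 - 28))/9 = 2/9 + (-40 - 1*(-3))/9 = 2/9 + (-40 + 3)/9 = 2/9 + (1/9)*(-37) = 2/9 - 37/9 = -35/9 ≈ -3.8889)
N = sqrt(865)/3 (N = sqrt(100 - 35/9) = sqrt(865/9) = sqrt(865)/3 ≈ 9.8036)
K(x, A) = -17 - A*x (K(x, A) = -A*x - 17 = -17 - A*x)
K(3, (5*(-5))*(-4))*N = (-17 - 1*(5*(-5))*(-4)*3)*(sqrt(865)/3) = (-17 - 1*(-25*(-4))*3)*(sqrt(865)/3) = (-17 - 1*100*3)*(sqrt(865)/3) = (-17 - 300)*(sqrt(865)/3) = -317*sqrt(865)/3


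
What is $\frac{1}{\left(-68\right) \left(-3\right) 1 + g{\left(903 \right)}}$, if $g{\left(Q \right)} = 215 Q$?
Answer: $\frac{1}{194349} \approx 5.1454 \cdot 10^{-6}$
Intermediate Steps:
$\frac{1}{\left(-68\right) \left(-3\right) 1 + g{\left(903 \right)}} = \frac{1}{\left(-68\right) \left(-3\right) 1 + 215 \cdot 903} = \frac{1}{204 \cdot 1 + 194145} = \frac{1}{204 + 194145} = \frac{1}{194349}$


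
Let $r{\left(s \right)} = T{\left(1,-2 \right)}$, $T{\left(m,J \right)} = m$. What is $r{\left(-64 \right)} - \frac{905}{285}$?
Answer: $- \frac{124}{57} \approx -2.1754$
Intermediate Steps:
$r{\left(s \right)} = 1$
$r{\left(-64 \right)} - \frac{905}{285} = 1 - \frac{905}{285} = 1 - 905 \cdot \frac{1}{285} = 1 - \frac{181}{57} = - \frac{124}{57}$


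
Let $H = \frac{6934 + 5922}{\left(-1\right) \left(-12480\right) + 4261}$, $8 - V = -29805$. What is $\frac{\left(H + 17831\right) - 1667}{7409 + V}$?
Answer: $\frac{135307190}{311566751} \approx 0.43428$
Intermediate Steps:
$V = 29813$ ($V = 8 - -29805 = 8 + 29805 = 29813$)
$H = \frac{12856}{16741}$ ($H = \frac{12856}{12480 + 4261} = \frac{12856}{16741} \approx 0.76793$)
$\frac{\left(H + 17831\right) - 1667}{7409 + V} = \frac{\left(\frac{12856}{16741} + 17831\right) - 1667}{7409 + 29813} = \frac{\frac{298521627}{16741} - 1667}{37222} = \frac{270614380}{16741} \cdot \frac{1}{37222} = \frac{135307190}{311566751}$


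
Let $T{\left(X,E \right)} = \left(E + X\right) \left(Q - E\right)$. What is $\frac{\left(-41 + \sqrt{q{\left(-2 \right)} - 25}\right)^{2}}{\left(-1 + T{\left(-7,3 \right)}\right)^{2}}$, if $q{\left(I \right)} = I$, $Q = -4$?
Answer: $\frac{1654}{729} - \frac{82 i \sqrt{3}}{243} \approx 2.2689 - 0.58448 i$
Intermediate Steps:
$T{\left(X,E \right)} = \left(-4 - E\right) \left(E + X\right)$ ($T{\left(X,E \right)} = \left(E + X\right) \left(-4 - E\right) = \left(-4 - E\right) \left(E + X\right)$)
$\frac{\left(-41 + \sqrt{q{\left(-2 \right)} - 25}\right)^{2}}{\left(-1 + T{\left(-7,3 \right)}\right)^{2}} = \frac{\left(-41 + \sqrt{-2 - 25}\right)^{2}}{\left(-1 - \left(-7 - 21\right)\right)^{2}} = \frac{\left(-41 + \sqrt{-27}\right)^{2}}{\left(-1 + \left(\left(-1\right) 9 - 12 + 28 + 21\right)\right)^{2}} = \frac{\left(-41 + 3 i \sqrt{3}\right)^{2}}{\left(-1 + \left(-9 - 12 + 28 + 21\right)\right)^{2}} = \frac{\left(-41 + 3 i \sqrt{3}\right)^{2}}{\left(-1 + 28\right)^{2}} = \frac{\left(-41 + 3 i \sqrt{3}\right)^{2}}{27^{2}} = \frac{\left(-41 + 3 i \sqrt{3}\right)^{2}}{729}$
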